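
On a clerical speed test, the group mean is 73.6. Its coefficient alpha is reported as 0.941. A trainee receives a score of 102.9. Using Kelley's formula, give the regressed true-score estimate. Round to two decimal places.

101.17

Weight the observed score by reliability and the mean by (1 − reliability): T̂ = 0.941·102.9 + 0.059·73.6 = 96.8289 + 4.3424 = 101.171.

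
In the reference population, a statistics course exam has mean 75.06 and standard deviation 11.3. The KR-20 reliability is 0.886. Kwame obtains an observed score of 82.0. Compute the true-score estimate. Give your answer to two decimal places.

T̂ = ρX + (1 − ρ)μ
  = 0.886 × 82.0 + 0.114 × 75.06
  = 72.6520 + 8.55684
  = 81.209
  ≈ 81.21

81.21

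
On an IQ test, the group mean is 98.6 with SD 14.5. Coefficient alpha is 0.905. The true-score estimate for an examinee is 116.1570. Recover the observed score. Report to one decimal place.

T̂ = ρX + (1 − ρ)μ  ⇒  X = (T̂ − (1 − ρ)μ) / ρ
X = (116.1570 − 0.095 × 98.6) / 0.905 = (116.1570 − 9.3670) / 0.905 = 106.7900 / 0.905 = 118.000

118.0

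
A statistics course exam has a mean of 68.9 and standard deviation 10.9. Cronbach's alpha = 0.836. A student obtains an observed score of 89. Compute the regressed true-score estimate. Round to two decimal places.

85.70

T̂ = 0.836(89) + 0.164(68.9) = 74.404 + 11.2996 = 85.704 → 85.70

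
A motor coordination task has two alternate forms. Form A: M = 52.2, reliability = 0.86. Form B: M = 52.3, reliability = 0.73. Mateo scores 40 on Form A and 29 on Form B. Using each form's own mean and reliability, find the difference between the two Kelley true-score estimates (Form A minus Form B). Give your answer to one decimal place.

6.4

T̂_A = 0.86(40) + 0.14(52.2) = 41.708
T̂_B = 0.73(29) + 0.27(52.3) = 35.291
T̂_A − T̂_B = 6.417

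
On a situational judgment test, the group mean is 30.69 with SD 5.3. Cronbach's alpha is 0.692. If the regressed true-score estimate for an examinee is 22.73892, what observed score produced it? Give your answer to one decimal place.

T̂ = ρX + (1 − ρ)μ  ⇒  X = (T̂ − (1 − ρ)μ) / ρ
X = (22.73892 − 0.308 × 30.69) / 0.692 = (22.73892 − 9.45252) / 0.692 = 13.28640 / 0.692 = 19.200

19.2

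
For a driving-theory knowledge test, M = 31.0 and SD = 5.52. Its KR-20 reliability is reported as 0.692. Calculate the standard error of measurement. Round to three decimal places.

SEM = SD · √(1 − ρ) = 5.52 × √0.308 = 5.52 × 0.5550 = 3.0635

3.063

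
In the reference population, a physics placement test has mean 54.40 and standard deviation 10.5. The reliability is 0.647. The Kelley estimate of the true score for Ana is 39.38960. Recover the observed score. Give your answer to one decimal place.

T̂ = ρX + (1 − ρ)μ  ⇒  X = (T̂ − (1 − ρ)μ) / ρ
X = (39.38960 − 0.353 × 54.40) / 0.647 = (39.38960 − 19.20320) / 0.647 = 20.18640 / 0.647 = 31.200

31.2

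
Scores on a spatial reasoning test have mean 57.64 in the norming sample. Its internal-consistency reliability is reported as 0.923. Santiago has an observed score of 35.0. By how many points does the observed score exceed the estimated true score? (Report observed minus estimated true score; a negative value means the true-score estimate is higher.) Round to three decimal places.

T̂ = 0.923(35.0) + 0.077(57.64) = 32.3050 + 4.43828 = 36.74328 → 36.7433
X − T̂ = 35.0 − 36.7433 = -1.7433 → -1.743

-1.743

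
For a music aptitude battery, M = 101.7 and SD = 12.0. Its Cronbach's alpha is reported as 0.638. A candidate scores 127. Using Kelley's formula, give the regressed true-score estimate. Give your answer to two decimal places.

117.84

Regress the observed score toward the mean by the unreliability: T̂ = 0.638·127 + 0.362·101.7 = 81.026 + 36.8154 = 117.841.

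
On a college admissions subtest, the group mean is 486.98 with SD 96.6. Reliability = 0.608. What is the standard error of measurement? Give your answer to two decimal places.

60.48

SEM = SD · √(1 − ρ) = 96.6 × √0.392 = 96.6 × 0.6261 = 60.481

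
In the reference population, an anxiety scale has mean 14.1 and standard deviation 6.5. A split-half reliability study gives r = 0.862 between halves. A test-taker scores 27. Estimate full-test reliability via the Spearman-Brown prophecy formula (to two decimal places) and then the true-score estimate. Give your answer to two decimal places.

26.10

Spearman-Brown: ρ = 2r/(1 + r) = 2(0.862)/(1 + 0.862) = 1.7240/1.862 = 0.9259 → 0.93
T̂ = ρX + (1 − ρ)μ
  = 0.93 × 27 + 0.07 × 14.1
  = 25.11 + 0.987
  = 26.097
  ≈ 26.10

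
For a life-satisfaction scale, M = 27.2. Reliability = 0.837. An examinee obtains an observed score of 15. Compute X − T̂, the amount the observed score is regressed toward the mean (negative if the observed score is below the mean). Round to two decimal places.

-1.99

T̂ = ρX + (1 − ρ)μ
  = 0.837 × 15 + 0.163 × 27.2
  = 12.555 + 4.4336
  = 16.9886
  ≈ 16.989
X − T̂ = 15 − 16.989 = -1.989 → -1.99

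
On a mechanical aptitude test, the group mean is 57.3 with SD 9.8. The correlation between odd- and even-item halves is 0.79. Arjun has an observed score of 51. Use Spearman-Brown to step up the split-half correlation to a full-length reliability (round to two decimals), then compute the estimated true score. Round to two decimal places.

Spearman-Brown: ρ = 2r/(1 + r) = 2(0.79)/(1 + 0.79) = 1.580/1.79 = 0.8827 → 0.88
T̂ = 0.88(51) + 0.12(57.3) = 44.88 + 6.876 = 51.756 → 51.76

51.76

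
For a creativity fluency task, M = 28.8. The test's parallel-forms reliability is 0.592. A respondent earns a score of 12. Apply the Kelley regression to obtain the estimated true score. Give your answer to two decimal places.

T̂ = 0.592(12) + 0.408(28.8) = 7.104 + 11.7504 = 18.854 → 18.85

18.85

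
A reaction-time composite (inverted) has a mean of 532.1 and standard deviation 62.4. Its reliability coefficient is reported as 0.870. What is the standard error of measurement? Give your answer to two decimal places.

SEM = SD · √(1 − ρ) = 62.4 × √0.130 = 62.4 × 0.3606 = 22.499

22.50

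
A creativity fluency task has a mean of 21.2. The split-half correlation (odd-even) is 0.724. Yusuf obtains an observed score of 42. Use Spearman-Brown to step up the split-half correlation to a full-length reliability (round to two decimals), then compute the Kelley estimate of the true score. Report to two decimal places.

38.67

Spearman-Brown: ρ = 2r/(1 + r) = 2(0.724)/(1 + 0.724) = 1.4480/1.724 = 0.8399 → 0.84
T̂ = ρX + (1 − ρ)μ
  = 0.84 × 42 + 0.16 × 21.2
  = 35.28 + 3.392
  = 38.672
  ≈ 38.67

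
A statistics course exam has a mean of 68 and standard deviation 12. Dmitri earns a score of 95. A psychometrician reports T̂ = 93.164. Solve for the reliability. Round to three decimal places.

T̂ = ρX + (1 − ρ)μ  ⇒  T̂ − μ = ρ(X − μ)
ρ = (T̂ − μ)/(X − μ) = (93.164 − 68) / (95 − 68) = 25.164 / 27.0 = 0.93200

0.932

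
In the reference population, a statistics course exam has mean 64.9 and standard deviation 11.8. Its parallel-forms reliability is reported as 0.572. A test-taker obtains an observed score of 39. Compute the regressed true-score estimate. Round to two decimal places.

T̂ = ρX + (1 − ρ)μ
  = 0.572 × 39 + 0.428 × 64.9
  = 22.308 + 27.7772
  = 50.085
  ≈ 50.09

50.09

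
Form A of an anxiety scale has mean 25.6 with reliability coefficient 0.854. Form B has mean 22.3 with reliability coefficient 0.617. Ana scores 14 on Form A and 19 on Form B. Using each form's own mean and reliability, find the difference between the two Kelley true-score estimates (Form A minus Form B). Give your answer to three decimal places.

T̂_A = 0.854(14) + 0.146(25.6) = 15.69360
T̂_B = 0.617(19) + 0.383(22.3) = 20.26390
T̂_A − T̂_B = -4.57030

-4.570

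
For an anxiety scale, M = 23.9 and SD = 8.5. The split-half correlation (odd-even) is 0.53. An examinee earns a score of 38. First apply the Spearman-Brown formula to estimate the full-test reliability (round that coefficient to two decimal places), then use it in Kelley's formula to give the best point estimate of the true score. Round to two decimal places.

33.63

Spearman-Brown: ρ = 2r/(1 + r) = 2(0.53)/(1 + 0.53) = 1.060/1.53 = 0.6928 → 0.69
Kelley's formula gives T̂ = 0.69·38 + 0.31·23.9 = 26.22 + 7.409 = 33.629.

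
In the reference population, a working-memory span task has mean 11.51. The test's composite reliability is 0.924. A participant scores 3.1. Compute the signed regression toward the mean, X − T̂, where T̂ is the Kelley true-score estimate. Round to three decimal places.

-0.639

Regress the observed score toward the mean by the unreliability: T̂ = 0.924·3.1 + 0.076·11.51 = 2.8644 + 0.87476 = 3.73916.
X − T̂ = 3.1 − 3.7392 = -0.6392 → -0.639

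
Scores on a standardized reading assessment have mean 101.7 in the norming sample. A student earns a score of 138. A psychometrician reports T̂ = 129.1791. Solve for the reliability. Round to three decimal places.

0.757

T̂ = ρX + (1 − ρ)μ  ⇒  T̂ − μ = ρ(X − μ)
ρ = (T̂ − μ)/(X − μ) = (129.1791 − 101.7) / (138 − 101.7) = 27.4791 / 36.3 = 0.75700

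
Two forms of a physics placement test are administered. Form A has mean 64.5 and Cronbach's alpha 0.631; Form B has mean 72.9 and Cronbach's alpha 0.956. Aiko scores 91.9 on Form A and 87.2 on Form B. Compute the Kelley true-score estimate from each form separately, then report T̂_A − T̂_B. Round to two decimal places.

-4.78

T̂_A = 0.631(91.9) + 0.369(64.5) = 81.7894
T̂_B = 0.956(87.2) + 0.044(72.9) = 86.5708
T̂_A − T̂_B = -4.7814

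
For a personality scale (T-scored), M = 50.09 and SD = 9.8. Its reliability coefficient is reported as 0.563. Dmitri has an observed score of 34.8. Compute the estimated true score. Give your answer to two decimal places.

T̂ = 0.563(34.8) + 0.437(50.09) = 19.5924 + 21.88933 = 41.482 → 41.48

41.48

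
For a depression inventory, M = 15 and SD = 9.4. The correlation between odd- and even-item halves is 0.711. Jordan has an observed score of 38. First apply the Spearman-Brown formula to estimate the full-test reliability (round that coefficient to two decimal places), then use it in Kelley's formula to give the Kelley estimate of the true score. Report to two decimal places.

Spearman-Brown: ρ = 2r/(1 + r) = 2(0.711)/(1 + 0.711) = 1.4220/1.711 = 0.8311 → 0.83
T̂ = ρX + (1 − ρ)μ
  = 0.83 × 38 + 0.17 × 15
  = 31.54 + 2.55
  = 34.090
  ≈ 34.09

34.09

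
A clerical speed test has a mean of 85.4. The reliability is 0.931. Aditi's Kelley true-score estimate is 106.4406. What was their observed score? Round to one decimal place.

T̂ = ρX + (1 − ρ)μ  ⇒  X = (T̂ − (1 − ρ)μ) / ρ
X = (106.4406 − 0.069 × 85.4) / 0.931 = (106.4406 − 5.8926) / 0.931 = 100.5480 / 0.931 = 108.000

108.0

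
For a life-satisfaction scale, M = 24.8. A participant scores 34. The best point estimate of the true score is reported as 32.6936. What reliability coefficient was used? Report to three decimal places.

T̂ = ρX + (1 − ρ)μ  ⇒  T̂ − μ = ρ(X − μ)
ρ = (T̂ − μ)/(X − μ) = (32.6936 − 24.8) / (34 − 24.8) = 7.8936 / 9.2 = 0.85800

0.858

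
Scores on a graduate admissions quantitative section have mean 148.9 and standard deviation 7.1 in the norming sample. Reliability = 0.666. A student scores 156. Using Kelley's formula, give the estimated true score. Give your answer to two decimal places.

153.63

Regress the observed score toward the mean by the unreliability: T̂ = 0.666·156 + 0.334·148.9 = 103.896 + 49.7326 = 153.629.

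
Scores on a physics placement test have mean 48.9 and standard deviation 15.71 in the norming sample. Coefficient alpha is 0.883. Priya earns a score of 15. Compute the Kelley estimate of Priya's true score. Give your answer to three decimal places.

18.966

Weight the observed score by reliability and the mean by (1 − reliability): T̂ = 0.883·15 + 0.117·48.9 = 13.245 + 5.7213 = 18.9663.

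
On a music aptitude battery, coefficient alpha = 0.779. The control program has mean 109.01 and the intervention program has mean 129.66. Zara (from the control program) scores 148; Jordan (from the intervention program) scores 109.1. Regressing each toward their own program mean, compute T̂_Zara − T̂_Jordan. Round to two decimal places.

25.74

T̂_Zara = 0.779(148) + 0.221(109.01) = 139.3832
T̂_Jordan = 0.779(109.1) + 0.221(129.66) = 113.6438
Difference = 139.3832 − 113.6438 = 25.7394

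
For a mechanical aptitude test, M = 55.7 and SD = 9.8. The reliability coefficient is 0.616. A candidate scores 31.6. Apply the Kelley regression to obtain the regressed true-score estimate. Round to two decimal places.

T̂ = 0.616(31.6) + 0.384(55.7) = 19.4656 + 21.3888 = 40.854 → 40.85

40.85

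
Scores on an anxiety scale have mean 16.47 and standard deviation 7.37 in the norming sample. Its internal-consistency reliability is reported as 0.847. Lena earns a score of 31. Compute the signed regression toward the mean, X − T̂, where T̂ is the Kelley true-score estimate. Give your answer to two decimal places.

Kelley's formula gives T̂ = 0.847·31 + 0.153·16.47 = 26.257 + 2.51991 = 28.7769.
X − T̂ = 31 − 28.777 = 2.223 → 2.22

2.22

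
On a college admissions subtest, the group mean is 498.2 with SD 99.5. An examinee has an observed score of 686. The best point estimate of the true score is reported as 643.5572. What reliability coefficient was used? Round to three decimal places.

0.774

T̂ = ρX + (1 − ρ)μ  ⇒  T̂ − μ = ρ(X − μ)
ρ = (T̂ − μ)/(X − μ) = (643.5572 − 498.2) / (686 − 498.2) = 145.3572 / 187.8 = 0.77400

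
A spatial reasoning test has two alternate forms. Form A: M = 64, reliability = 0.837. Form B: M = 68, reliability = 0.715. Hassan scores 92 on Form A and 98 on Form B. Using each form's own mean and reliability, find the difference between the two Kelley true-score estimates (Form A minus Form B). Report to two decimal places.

-2.01

T̂_A = 0.837(92) + 0.163(64) = 87.4360
T̂_B = 0.715(98) + 0.285(68) = 89.4500
T̂_A − T̂_B = -2.0140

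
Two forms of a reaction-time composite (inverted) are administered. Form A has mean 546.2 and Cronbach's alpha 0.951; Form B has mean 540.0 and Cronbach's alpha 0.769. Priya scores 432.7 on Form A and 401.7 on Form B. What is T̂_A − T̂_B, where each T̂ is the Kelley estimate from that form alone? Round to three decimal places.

T̂_A = 0.951(432.7) + 0.049(546.2) = 438.26150
T̂_B = 0.769(401.7) + 0.231(540.0) = 433.64730
T̂_A − T̂_B = 4.61420

4.614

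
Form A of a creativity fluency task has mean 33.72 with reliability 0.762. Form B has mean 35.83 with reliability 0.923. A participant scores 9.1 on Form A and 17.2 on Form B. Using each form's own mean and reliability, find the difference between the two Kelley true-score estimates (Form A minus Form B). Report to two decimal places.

T̂_A = 0.762(9.1) + 0.238(33.72) = 14.9596
T̂_B = 0.923(17.2) + 0.077(35.83) = 18.6345
T̂_A − T̂_B = -3.6749

-3.67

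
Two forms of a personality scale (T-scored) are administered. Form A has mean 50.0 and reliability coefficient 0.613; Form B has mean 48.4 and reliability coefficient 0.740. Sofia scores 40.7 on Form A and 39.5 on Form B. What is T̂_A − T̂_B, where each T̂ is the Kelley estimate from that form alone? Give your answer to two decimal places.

2.49

T̂_A = 0.613(40.7) + 0.387(50.0) = 44.2991
T̂_B = 0.740(39.5) + 0.260(48.4) = 41.8140
T̂_A − T̂_B = 2.4851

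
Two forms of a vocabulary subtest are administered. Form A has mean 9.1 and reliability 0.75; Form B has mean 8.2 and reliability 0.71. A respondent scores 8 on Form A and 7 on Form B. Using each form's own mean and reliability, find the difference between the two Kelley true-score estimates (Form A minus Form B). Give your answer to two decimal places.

0.93

T̂_A = 0.75(8) + 0.25(9.1) = 8.2750
T̂_B = 0.71(7) + 0.29(8.2) = 7.3480
T̂_A − T̂_B = 0.9270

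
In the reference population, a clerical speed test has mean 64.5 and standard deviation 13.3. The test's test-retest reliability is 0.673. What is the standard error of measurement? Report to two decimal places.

7.61

SEM = SD · √(1 − ρ) = 13.3 × √0.327 = 13.3 × 0.5718 = 7.605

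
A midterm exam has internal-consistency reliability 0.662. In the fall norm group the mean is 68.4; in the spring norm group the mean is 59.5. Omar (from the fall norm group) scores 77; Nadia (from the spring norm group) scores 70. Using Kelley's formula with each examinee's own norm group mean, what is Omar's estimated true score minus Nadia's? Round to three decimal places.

7.642

T̂_Omar = 0.662(77) + 0.338(68.4) = 74.09320
T̂_Nadia = 0.662(70) + 0.338(59.5) = 66.45100
Difference = 74.09320 − 66.45100 = 7.64220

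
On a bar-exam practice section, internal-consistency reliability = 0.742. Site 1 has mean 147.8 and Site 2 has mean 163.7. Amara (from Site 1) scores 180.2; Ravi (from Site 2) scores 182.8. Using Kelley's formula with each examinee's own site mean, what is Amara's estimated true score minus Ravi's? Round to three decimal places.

T̂_Amara = 0.742(180.2) + 0.258(147.8) = 171.84080
T̂_Ravi = 0.742(182.8) + 0.258(163.7) = 177.87220
Difference = 171.84080 − 177.87220 = -6.03140

-6.031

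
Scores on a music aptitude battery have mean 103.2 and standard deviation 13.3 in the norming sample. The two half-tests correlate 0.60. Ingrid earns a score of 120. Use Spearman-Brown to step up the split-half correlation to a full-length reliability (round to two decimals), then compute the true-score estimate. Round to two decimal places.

Spearman-Brown: ρ = 2r/(1 + r) = 2(0.60)/(1 + 0.60) = 1.200/1.60 = 0.7500 → 0.75
Kelley's formula gives T̂ = 0.75·120 + 0.25·103.2 = 90.00 + 25.800 = 115.800.

115.80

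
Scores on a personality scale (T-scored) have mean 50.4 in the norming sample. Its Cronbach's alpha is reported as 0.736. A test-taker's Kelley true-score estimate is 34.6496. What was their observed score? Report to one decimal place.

29.0

T̂ = ρX + (1 − ρ)μ  ⇒  X = (T̂ − (1 − ρ)μ) / ρ
X = (34.6496 − 0.264 × 50.4) / 0.736 = (34.6496 − 13.3056) / 0.736 = 21.3440 / 0.736 = 29.000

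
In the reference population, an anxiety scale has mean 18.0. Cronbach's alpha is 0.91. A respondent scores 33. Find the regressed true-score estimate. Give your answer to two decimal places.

Regress the observed score toward the mean by the unreliability: T̂ = 0.91·33 + 0.09·18.0 = 30.03 + 1.620 = 31.650.

31.65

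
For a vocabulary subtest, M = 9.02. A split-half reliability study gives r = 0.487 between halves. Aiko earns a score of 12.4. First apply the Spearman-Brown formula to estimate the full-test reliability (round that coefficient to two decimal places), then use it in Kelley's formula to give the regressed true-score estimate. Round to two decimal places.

11.25

Spearman-Brown: ρ = 2r/(1 + r) = 2(0.487)/(1 + 0.487) = 0.9740/1.487 = 0.6550 → 0.66
Regress the observed score toward the mean by the unreliability: T̂ = 0.66·12.4 + 0.34·9.02 = 8.184 + 3.0668 = 11.251.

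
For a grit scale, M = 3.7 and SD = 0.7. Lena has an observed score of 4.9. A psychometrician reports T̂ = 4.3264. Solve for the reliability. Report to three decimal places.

T̂ = ρX + (1 − ρ)μ  ⇒  T̂ − μ = ρ(X − μ)
ρ = (T̂ − μ)/(X − μ) = (4.3264 − 3.7) / (4.9 − 3.7) = 0.6264 / 1.2 = 0.52200

0.522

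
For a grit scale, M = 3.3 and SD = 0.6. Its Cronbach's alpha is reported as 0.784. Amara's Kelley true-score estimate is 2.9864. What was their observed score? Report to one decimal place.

T̂ = ρX + (1 − ρ)μ  ⇒  X = (T̂ − (1 − ρ)μ) / ρ
X = (2.9864 − 0.216 × 3.3) / 0.784 = (2.9864 − 0.7128) / 0.784 = 2.2736 / 0.784 = 2.900

2.9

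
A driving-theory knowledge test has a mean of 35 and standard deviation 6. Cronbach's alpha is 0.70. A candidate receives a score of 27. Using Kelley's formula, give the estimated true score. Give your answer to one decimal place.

T̂ = 0.70(27) + 0.30(35) = 18.90 + 10.50 = 29.40 → 29.4

29.4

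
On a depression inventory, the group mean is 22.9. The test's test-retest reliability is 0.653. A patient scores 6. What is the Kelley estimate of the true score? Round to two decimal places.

11.86

T̂ = ρX + (1 − ρ)μ
  = 0.653 × 6 + 0.347 × 22.9
  = 3.918 + 7.9463
  = 11.864
  ≈ 11.86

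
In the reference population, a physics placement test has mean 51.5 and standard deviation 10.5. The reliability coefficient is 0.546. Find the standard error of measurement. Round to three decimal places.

7.075

SEM = SD · √(1 − ρ) = 10.5 × √0.454 = 10.5 × 0.6738 = 7.0748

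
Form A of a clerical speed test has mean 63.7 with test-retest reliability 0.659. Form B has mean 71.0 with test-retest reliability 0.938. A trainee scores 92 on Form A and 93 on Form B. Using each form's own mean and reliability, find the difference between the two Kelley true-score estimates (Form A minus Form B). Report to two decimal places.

T̂_A = 0.659(92) + 0.341(63.7) = 82.3497
T̂_B = 0.938(93) + 0.062(71.0) = 91.6360
T̂_A − T̂_B = -9.2863

-9.29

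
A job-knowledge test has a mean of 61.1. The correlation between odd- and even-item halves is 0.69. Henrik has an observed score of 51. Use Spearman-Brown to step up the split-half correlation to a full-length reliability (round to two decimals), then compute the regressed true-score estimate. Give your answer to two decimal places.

52.82

Spearman-Brown: ρ = 2r/(1 + r) = 2(0.69)/(1 + 0.69) = 1.380/1.69 = 0.8166 → 0.82
T̂ = 0.82(51) + 0.18(61.1) = 41.82 + 10.998 = 52.818 → 52.82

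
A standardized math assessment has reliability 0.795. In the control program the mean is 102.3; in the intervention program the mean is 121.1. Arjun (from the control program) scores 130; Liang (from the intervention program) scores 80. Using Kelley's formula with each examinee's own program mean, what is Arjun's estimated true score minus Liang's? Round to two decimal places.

T̂_Arjun = 0.795(130) + 0.205(102.3) = 124.3215
T̂_Liang = 0.795(80) + 0.205(121.1) = 88.4255
Difference = 124.3215 − 88.4255 = 35.8960

35.90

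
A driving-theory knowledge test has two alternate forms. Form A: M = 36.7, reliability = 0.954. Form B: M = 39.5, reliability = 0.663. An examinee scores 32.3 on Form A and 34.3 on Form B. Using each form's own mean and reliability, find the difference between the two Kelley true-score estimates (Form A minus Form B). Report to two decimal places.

-3.55

T̂_A = 0.954(32.3) + 0.046(36.7) = 32.5024
T̂_B = 0.663(34.3) + 0.337(39.5) = 36.0524
T̂_A − T̂_B = -3.5500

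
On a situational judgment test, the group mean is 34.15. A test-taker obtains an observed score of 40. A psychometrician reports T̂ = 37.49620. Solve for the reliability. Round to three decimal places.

T̂ = ρX + (1 − ρ)μ  ⇒  T̂ − μ = ρ(X − μ)
ρ = (T̂ − μ)/(X − μ) = (37.49620 − 34.15) / (40 − 34.15) = 3.34620 / 5.85 = 0.57200

0.572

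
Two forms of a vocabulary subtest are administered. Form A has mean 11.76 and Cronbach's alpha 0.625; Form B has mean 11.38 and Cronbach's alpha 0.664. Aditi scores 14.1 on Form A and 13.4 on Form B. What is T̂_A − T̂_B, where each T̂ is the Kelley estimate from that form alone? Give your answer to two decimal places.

T̂_A = 0.625(14.1) + 0.375(11.76) = 13.2225
T̂_B = 0.664(13.4) + 0.336(11.38) = 12.7213
T̂_A − T̂_B = 0.5012

0.50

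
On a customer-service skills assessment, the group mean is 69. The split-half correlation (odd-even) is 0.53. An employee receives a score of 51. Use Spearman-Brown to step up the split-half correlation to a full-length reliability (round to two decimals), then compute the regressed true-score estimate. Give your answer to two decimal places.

56.58

Spearman-Brown: ρ = 2r/(1 + r) = 2(0.53)/(1 + 0.53) = 1.060/1.53 = 0.6928 → 0.69
T̂ = 0.69(51) + 0.31(69) = 35.19 + 21.39 = 56.580 → 56.58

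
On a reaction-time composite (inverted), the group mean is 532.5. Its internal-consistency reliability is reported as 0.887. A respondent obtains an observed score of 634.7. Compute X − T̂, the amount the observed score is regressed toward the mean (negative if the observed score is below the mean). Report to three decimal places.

11.549

T̂ = 0.887(634.7) + 0.113(532.5) = 562.9789 + 60.1725 = 623.15140 → 623.1514
X − T̂ = 634.7 − 623.1514 = 11.5486 → 11.549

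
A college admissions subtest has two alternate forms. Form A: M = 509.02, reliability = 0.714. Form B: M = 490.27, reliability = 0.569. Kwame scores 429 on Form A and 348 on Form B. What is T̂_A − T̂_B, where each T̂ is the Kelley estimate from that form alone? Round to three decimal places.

42.567

T̂_A = 0.714(429) + 0.286(509.02) = 451.88572
T̂_B = 0.569(348) + 0.431(490.27) = 409.31837
T̂_A − T̂_B = 42.56735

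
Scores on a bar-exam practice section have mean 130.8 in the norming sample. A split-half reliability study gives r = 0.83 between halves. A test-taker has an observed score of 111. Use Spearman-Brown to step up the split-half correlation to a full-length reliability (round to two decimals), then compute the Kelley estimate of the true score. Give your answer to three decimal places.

Spearman-Brown: ρ = 2r/(1 + r) = 2(0.83)/(1 + 0.83) = 1.660/1.83 = 0.9071 → 0.91
T̂ = ρX + (1 − ρ)μ
  = 0.91 × 111 + 0.09 × 130.8
  = 101.01 + 11.772
  = 112.7820
  ≈ 112.782

112.782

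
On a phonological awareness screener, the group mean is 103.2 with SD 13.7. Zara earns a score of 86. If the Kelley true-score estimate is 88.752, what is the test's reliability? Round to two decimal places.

0.84

T̂ = ρX + (1 − ρ)μ  ⇒  T̂ − μ = ρ(X − μ)
ρ = (T̂ − μ)/(X − μ) = (88.752 − 103.2) / (86 − 103.2) = -14.448 / -17.2 = 0.8400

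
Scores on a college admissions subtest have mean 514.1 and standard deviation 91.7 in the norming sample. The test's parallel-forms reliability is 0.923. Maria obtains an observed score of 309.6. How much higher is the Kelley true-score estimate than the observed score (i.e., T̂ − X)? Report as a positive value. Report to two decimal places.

Kelley's formula gives T̂ = 0.923·309.6 + 0.077·514.1 = 285.7608 + 39.5857 = 325.3465.
T̂ − X = 325.346 − 309.6 = 15.746 → 15.75

15.75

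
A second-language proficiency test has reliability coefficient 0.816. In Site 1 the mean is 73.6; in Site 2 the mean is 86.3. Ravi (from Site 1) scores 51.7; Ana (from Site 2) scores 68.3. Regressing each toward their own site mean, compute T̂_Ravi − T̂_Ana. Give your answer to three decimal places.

-15.882

T̂_Ravi = 0.816(51.7) + 0.184(73.6) = 55.72960
T̂_Ana = 0.816(68.3) + 0.184(86.3) = 71.61200
Difference = 55.72960 − 71.61200 = -15.88240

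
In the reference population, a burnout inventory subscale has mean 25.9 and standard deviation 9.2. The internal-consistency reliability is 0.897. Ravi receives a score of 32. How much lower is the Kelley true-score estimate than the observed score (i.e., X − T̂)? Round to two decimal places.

T̂ = 0.897(32) + 0.103(25.9) = 28.704 + 2.6677 = 31.3717 → 31.372
X − T̂ = 32 − 31.372 = 0.628 → 0.63

0.63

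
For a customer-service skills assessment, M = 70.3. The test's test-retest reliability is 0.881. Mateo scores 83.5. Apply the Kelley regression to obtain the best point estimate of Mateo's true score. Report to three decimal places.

81.929

Regress the observed score toward the mean by the unreliability: T̂ = 0.881·83.5 + 0.119·70.3 = 73.5635 + 8.3657 = 81.9292.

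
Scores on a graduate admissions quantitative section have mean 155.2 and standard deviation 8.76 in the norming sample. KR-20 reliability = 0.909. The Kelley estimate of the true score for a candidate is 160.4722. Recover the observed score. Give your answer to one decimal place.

T̂ = ρX + (1 − ρ)μ  ⇒  X = (T̂ − (1 − ρ)μ) / ρ
X = (160.4722 − 0.091 × 155.2) / 0.909 = (160.4722 − 14.1232) / 0.909 = 146.3490 / 0.909 = 161.000

161.0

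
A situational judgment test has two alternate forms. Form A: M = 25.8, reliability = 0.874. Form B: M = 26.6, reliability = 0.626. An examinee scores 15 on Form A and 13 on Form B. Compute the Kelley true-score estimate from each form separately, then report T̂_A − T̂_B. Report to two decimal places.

-1.73

T̂_A = 0.874(15) + 0.126(25.8) = 16.3608
T̂_B = 0.626(13) + 0.374(26.6) = 18.0864
T̂_A − T̂_B = -1.7256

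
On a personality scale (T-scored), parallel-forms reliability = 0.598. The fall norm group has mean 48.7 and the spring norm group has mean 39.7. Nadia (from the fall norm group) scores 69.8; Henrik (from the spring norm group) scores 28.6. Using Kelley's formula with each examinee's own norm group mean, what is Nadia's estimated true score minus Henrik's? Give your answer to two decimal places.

T̂_Nadia = 0.598(69.8) + 0.402(48.7) = 61.3178
T̂_Henrik = 0.598(28.6) + 0.402(39.7) = 33.0622
Difference = 61.3178 − 33.0622 = 28.2556

28.26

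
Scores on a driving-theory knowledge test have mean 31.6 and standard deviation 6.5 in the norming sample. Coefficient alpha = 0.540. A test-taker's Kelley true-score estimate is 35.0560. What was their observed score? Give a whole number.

T̂ = ρX + (1 − ρ)μ  ⇒  X = (T̂ − (1 − ρ)μ) / ρ
X = (35.0560 − 0.460 × 31.6) / 0.540 = (35.0560 − 14.5360) / 0.540 = 20.5200 / 0.540 = 38.00

38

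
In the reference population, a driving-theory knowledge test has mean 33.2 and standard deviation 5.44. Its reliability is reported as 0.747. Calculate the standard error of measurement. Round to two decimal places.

SEM = SD · √(1 − ρ) = 5.44 × √0.253 = 5.44 × 0.5030 = 2.736

2.74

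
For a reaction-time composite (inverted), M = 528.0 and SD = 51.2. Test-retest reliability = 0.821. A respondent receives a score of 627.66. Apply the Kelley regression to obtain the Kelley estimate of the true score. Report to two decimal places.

609.82

T̂ = 0.821(627.66) + 0.179(528.0) = 515.30886 + 94.5120 = 609.821 → 609.82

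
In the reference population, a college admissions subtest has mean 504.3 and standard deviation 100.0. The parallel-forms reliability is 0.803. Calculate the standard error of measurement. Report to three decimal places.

SEM = SD · √(1 − ρ) = 100.0 × √0.197 = 100.0 × 0.4438 = 44.3847

44.385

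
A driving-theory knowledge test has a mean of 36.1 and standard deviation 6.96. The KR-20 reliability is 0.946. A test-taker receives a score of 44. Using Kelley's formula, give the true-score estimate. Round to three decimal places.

T̂ = 0.946(44) + 0.054(36.1) = 41.624 + 1.9494 = 43.5734 → 43.573

43.573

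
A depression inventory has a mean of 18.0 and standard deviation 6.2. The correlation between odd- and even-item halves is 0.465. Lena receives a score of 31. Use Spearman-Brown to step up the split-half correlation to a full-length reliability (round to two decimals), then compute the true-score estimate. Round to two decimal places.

Spearman-Brown: ρ = 2r/(1 + r) = 2(0.465)/(1 + 0.465) = 0.9300/1.465 = 0.6348 → 0.63
T̂ = 0.63(31) + 0.37(18.0) = 19.53 + 6.660 = 26.190 → 26.19

26.19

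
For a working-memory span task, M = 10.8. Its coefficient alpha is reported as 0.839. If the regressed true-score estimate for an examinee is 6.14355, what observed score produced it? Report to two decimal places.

T̂ = ρX + (1 − ρ)μ  ⇒  X = (T̂ − (1 − ρ)μ) / ρ
X = (6.14355 − 0.161 × 10.8) / 0.839 = (6.14355 − 1.7388) / 0.839 = 4.40475 / 0.839 = 5.2500

5.25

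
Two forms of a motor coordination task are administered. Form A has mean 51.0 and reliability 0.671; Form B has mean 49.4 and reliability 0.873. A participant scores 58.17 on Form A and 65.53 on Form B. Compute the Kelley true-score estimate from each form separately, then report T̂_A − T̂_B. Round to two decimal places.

T̂_A = 0.671(58.17) + 0.329(51.0) = 55.8111
T̂_B = 0.873(65.53) + 0.127(49.4) = 63.4815
T̂_A − T̂_B = -7.6704

-7.67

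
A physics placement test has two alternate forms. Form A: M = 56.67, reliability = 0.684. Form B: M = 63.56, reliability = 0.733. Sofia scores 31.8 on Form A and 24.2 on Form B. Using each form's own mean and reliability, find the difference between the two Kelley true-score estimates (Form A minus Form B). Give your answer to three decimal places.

T̂_A = 0.684(31.8) + 0.316(56.67) = 39.65892
T̂_B = 0.733(24.2) + 0.267(63.56) = 34.70912
T̂_A − T̂_B = 4.94980

4.950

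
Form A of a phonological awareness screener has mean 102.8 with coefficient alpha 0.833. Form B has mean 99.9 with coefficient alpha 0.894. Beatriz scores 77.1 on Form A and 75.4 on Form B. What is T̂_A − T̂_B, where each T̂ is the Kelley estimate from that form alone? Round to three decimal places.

3.395

T̂_A = 0.833(77.1) + 0.167(102.8) = 81.39190
T̂_B = 0.894(75.4) + 0.106(99.9) = 77.99700
T̂_A − T̂_B = 3.39490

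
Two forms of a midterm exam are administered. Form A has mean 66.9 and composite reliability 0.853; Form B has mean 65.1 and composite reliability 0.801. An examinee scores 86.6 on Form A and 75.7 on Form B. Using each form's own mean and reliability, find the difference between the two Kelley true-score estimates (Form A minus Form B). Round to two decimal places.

10.11

T̂_A = 0.853(86.6) + 0.147(66.9) = 83.7041
T̂_B = 0.801(75.7) + 0.199(65.1) = 73.5906
T̂_A − T̂_B = 10.1135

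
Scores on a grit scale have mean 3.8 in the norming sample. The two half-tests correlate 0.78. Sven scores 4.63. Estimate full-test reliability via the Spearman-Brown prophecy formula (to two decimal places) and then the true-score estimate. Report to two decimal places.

4.53

Spearman-Brown: ρ = 2r/(1 + r) = 2(0.78)/(1 + 0.78) = 1.560/1.78 = 0.8764 → 0.88
T̂ = 0.88(4.63) + 0.12(3.8) = 4.0744 + 0.456 = 4.530 → 4.53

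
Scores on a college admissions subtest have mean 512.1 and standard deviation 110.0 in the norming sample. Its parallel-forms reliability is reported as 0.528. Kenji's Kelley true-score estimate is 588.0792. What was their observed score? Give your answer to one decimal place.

T̂ = ρX + (1 − ρ)μ  ⇒  X = (T̂ − (1 − ρ)μ) / ρ
X = (588.0792 − 0.472 × 512.1) / 0.528 = (588.0792 − 241.7112) / 0.528 = 346.3680 / 0.528 = 656.000

656.0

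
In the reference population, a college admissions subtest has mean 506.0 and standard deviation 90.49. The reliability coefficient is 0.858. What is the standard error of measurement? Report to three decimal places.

SEM = SD · √(1 − ρ) = 90.49 × √0.142 = 90.49 × 0.3768 = 34.0992

34.099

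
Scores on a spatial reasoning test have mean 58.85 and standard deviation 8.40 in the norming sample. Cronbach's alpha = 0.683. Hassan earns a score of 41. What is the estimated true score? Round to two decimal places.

46.66

T̂ = 0.683(41) + 0.317(58.85) = 28.003 + 18.65545 = 46.658 → 46.66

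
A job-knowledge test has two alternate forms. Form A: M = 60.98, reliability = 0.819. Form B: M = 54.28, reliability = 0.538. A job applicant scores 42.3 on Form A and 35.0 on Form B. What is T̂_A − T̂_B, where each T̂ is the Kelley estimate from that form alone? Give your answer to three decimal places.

1.774

T̂_A = 0.819(42.3) + 0.181(60.98) = 45.68108
T̂_B = 0.538(35.0) + 0.462(54.28) = 43.90736
T̂_A − T̂_B = 1.77372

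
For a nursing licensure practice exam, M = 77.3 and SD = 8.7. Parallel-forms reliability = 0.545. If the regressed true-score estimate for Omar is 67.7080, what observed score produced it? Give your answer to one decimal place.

T̂ = ρX + (1 − ρ)μ  ⇒  X = (T̂ − (1 − ρ)μ) / ρ
X = (67.7080 − 0.455 × 77.3) / 0.545 = (67.7080 − 35.1715) / 0.545 = 32.5365 / 0.545 = 59.700

59.7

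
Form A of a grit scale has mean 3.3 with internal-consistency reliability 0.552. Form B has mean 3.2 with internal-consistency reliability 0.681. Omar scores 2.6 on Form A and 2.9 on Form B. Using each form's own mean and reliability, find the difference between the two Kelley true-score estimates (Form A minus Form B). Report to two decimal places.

-0.08

T̂_A = 0.552(2.6) + 0.448(3.3) = 2.9136
T̂_B = 0.681(2.9) + 0.319(3.2) = 2.9957
T̂_A − T̂_B = -0.0821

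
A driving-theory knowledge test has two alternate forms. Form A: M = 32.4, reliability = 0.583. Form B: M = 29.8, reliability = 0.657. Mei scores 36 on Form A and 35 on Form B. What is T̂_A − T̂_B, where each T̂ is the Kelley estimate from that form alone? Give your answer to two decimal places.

1.28

T̂_A = 0.583(36) + 0.417(32.4) = 34.4988
T̂_B = 0.657(35) + 0.343(29.8) = 33.2164
T̂_A − T̂_B = 1.2824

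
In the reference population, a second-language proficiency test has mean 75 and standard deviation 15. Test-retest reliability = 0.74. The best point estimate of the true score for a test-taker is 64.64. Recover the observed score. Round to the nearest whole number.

T̂ = ρX + (1 − ρ)μ  ⇒  X = (T̂ − (1 − ρ)μ) / ρ
X = (64.64 − 0.26 × 75) / 0.74 = (64.64 − 19.50) / 0.74 = 45.14 / 0.74 = 61.00

61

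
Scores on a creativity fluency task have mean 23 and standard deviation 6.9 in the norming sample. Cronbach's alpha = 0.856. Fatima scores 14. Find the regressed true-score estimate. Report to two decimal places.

15.30

Weight the observed score by reliability and the mean by (1 − reliability): T̂ = 0.856·14 + 0.144·23 = 11.984 + 3.312 = 15.296.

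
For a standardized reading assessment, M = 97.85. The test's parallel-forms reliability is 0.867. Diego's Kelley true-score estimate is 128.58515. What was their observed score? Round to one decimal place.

133.3

T̂ = ρX + (1 − ρ)μ  ⇒  X = (T̂ − (1 − ρ)μ) / ρ
X = (128.58515 − 0.133 × 97.85) / 0.867 = (128.58515 − 13.01405) / 0.867 = 115.57110 / 0.867 = 133.300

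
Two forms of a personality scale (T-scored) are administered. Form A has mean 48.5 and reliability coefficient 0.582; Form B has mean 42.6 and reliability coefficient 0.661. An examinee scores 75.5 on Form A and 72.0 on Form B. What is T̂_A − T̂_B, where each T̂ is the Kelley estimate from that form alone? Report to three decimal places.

2.181

T̂_A = 0.582(75.5) + 0.418(48.5) = 64.21400
T̂_B = 0.661(72.0) + 0.339(42.6) = 62.03340
T̂_A − T̂_B = 2.18060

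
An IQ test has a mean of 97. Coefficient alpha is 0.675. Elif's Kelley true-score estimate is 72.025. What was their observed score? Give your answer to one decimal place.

60.0

T̂ = ρX + (1 − ρ)μ  ⇒  X = (T̂ − (1 − ρ)μ) / ρ
X = (72.025 − 0.325 × 97) / 0.675 = (72.025 − 31.525) / 0.675 = 40.500 / 0.675 = 60.000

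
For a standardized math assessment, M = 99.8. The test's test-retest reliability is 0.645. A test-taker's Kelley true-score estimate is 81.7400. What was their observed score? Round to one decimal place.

71.8

T̂ = ρX + (1 − ρ)μ  ⇒  X = (T̂ − (1 − ρ)μ) / ρ
X = (81.7400 − 0.355 × 99.8) / 0.645 = (81.7400 − 35.4290) / 0.645 = 46.3110 / 0.645 = 71.800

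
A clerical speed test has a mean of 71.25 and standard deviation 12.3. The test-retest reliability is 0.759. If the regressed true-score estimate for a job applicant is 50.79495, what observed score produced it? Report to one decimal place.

44.3

T̂ = ρX + (1 − ρ)μ  ⇒  X = (T̂ − (1 − ρ)μ) / ρ
X = (50.79495 − 0.241 × 71.25) / 0.759 = (50.79495 − 17.17125) / 0.759 = 33.62370 / 0.759 = 44.300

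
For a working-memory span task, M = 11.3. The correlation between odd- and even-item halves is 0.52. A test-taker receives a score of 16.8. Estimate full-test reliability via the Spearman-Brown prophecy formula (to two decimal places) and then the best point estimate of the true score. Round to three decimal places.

Spearman-Brown: ρ = 2r/(1 + r) = 2(0.52)/(1 + 0.52) = 1.040/1.52 = 0.6842 → 0.68
Kelley's formula gives T̂ = 0.68·16.8 + 0.32·11.3 = 11.424 + 3.616 = 15.0400.

15.040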